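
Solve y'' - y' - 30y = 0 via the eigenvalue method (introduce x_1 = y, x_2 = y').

Let x_1 = y, x_2 = y'. Then x_1' = x_2 and x_2' = 30x_1 + x_2.
A = [[0,1],[30,1]]; det(A-λI) = λ^2 - λ - 30.
Eigenvalues λ = 6, -5 with eigenvectors (1,6), (1,-5).

y(t) = K_1e^(6t) + K_2e^(-5t)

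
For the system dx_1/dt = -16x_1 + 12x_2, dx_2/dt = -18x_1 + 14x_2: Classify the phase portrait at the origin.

saddle

A = [[-16,12],[-18,14]]; det(A-λI) = λ^2 + 2λ - 8.
λ = -4, 2: opposite signs.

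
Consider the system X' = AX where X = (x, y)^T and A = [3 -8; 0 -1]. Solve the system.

Coefficient matrix A = [[3, -8], [0, -1]].
Characteristic polynomial det(A - λI) = λ^2 - 2λ - 3 = 0.
Eigenvalues λ = 3, -1.
For λ=3: (A-λI) row 1 is [0, -8], so an eigenvector is (-1, 0).
For λ=-1: (A-λI) row 1 is [4, -8], so an eigenvector is (-2, -1).
General solution: C_1e^(3t)(-1,0) + C_2e^(-t)(-2,-1).

x(t) = -C_1e^(3t) - 2C_2e^(-t), y(t) = -C_2e^(-t)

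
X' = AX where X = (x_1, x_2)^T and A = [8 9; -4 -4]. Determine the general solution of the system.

x_1(t) = 3K_1e^(2t) + 3K_2te^(2t) + 2K_2e^(2t), x_2(t) = -2K_1e^(2t) - 2K_2te^(2t) - K_2e^(2t)

Coefficient matrix A = [[8, 9], [-4, -4]].
Characteristic polynomial det(A - λI) = λ^2 - 4λ + 4 = 0.
Single eigenvalue λ = 2 with algebraic multiplicity 2.
Eigenvector v = (3,-2); generalized eigenvector w with (A-λI)w=v is (2,-1).
General solution: e^(2t)[K_1·v + K_2·(t·v + w)].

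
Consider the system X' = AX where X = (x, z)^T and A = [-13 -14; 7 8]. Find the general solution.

Coefficient matrix A = [[-13, -14], [7, 8]].
Characteristic polynomial det(A - λI) = λ^2 + 5λ - 6 = 0.
Eigenvalues λ = -6, 1.
For λ=-6: (A-λI) row 1 is [-7, -14], so an eigenvector is (2, -1).
For λ=1: (A-λI) row 1 is [-14, -14], so an eigenvector is (-1, 1).
General solution: K_1e^(-6t)(2,-1) + K_2e^(t)(-1,1).

x(t) = 2K_1e^(-6t) - K_2e^(t), z(t) = -K_1e^(-6t) + K_2e^(t)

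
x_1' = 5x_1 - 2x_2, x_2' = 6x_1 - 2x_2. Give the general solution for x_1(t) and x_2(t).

x_1(t) = -C_1e^(t) + 2C_2e^(2t), x_2(t) = -2C_1e^(t) + 3C_2e^(2t)

Coefficient matrix A = [[5, -2], [6, -2]].
Characteristic polynomial det(A - λI) = λ^2 - 3λ + 2 = 0.
Eigenvalues λ = 1, 2.
For λ=1: (A-λI) row 1 is [4, -2], so an eigenvector is (-1, -2).
For λ=2: (A-λI) row 1 is [3, -2], so an eigenvector is (2, 3).
General solution: C_1e^(t)(-1,-2) + C_2e^(2t)(2,3).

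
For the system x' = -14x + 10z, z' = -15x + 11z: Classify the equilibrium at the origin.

A = [[-14,10],[-15,11]]; det(A-λI) = λ^2 + 3λ - 4.
λ = -4, 1: opposite signs.

saddle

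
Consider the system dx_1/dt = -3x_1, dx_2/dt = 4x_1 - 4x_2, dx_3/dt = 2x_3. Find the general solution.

x_1(t) = K_1e^(-3t), x_2(t) = 4K_1e^(-3t) + K_3e^(-4t), x_3(t) = K_2e^(2t)

Coefficient matrix A = [[-3, 0, 0], [4, -4, 0], [0, 0, 2]].
det(A - λI) = 0 gives eigenvalues λ = -3, 2, -4.
For λ=-3: eigenvector (1,4,0).
For λ=2: eigenvector (0,0,1).
For λ=-4: eigenvector (0,1,0).
General solution: K_1e^(-3t)(1,4,0) + K_2e^(2t)(0,0,1) + K_3e^(-4t)(0,1,0).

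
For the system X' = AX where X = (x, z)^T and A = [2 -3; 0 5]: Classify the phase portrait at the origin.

A = [[2,-3],[0,5]]; det(A-λI) = λ^2 - 7λ + 10.
λ = 2, 5: both positive.

unstable node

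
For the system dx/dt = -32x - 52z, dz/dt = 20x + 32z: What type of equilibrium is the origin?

center

A = [[-32,-52],[20,32]]; det(A-λI) = λ^2 + 16.
λ = 0 ± 4i: zero real part.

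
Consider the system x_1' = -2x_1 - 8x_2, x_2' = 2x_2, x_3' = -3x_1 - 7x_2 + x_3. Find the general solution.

x_1(t) = -c_1e^(-2t) + 2c_2e^(2t), x_2(t) = -c_2e^(2t), x_3(t) = -c_1e^(-2t) + c_2e^(2t) + c_3e^(t)

Coefficient matrix A = [[-2, -8, 0], [0, 2, 0], [-3, -7, 1]].
det(A - λI) = 0 gives eigenvalues λ = -2, 2, 1.
For λ=-2: eigenvector (-1,0,-1).
For λ=2: eigenvector (2,-1,1).
For λ=1: eigenvector (0,0,1).
General solution: c_1e^(-2t)(-1,0,-1) + c_2e^(2t)(2,-1,1) + c_3e^(t)(0,0,1).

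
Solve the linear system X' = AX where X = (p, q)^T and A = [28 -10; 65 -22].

p(t) = -c_1e^(3t)sin(5t) - c_1e^(3t)cos(5t) - c_2e^(3t)sin(5t) + c_2e^(3t)cos(5t), q(t) = -3c_1e^(3t)sin(5t) - 2c_1e^(3t)cos(5t) - 2c_2e^(3t)sin(5t) + 3c_2e^(3t)cos(5t)

Coefficient matrix A = [[28, -10], [65, -22]].
Characteristic polynomial det(A - λI) = λ^2 - 6λ + 34 = 0.
Eigenvalues λ = 3 ± 5i (complex conjugate pair).
For λ=3+5i: an eigenvector is (-1,-2) - i(-1,-3) = (-1 + i, -2 + 3i).
A real fundamental pair from Re and Im of e^((3+5i)t)v: X_1 = e^(3t)(cos(5t)·(-1,-2) + sin(5t)·(-1,-3)), X_2 = e^(3t)(sin(5t)·(-1,-2) - cos(5t)·(-1,-3)).
General solution: c_1X_1 + c_2X_2.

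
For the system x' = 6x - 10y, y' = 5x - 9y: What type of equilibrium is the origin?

saddle

A = [[6,-10],[5,-9]]; det(A-λI) = λ^2 + 3λ - 4.
λ = -4, 1: opposite signs.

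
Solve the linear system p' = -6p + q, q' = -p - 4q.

Coefficient matrix A = [[-6, 1], [-1, -4]].
Characteristic polynomial det(A - λI) = λ^2 + 10λ + 25 = 0.
Single eigenvalue λ = -5 with algebraic multiplicity 2.
Eigenvector v = (1,1); generalized eigenvector w with (A-λI)w=v is (2,3).
General solution: e^(-5t)[K_1·v + K_2·(t·v + w)].

p(t) = K_1e^(-5t) + K_2te^(-5t) + 2K_2e^(-5t), q(t) = K_1e^(-5t) + K_2te^(-5t) + 3K_2e^(-5t)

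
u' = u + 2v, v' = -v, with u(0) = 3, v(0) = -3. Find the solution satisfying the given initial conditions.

u(t) = 3e^(-t), v(t) = -3e^(-t)

Coefficient matrix A = [[1, 2], [0, -1]].
Characteristic polynomial det(A - λI) = λ^2 - 1 = 0.
Eigenvalues λ = 1, -1.
For λ=1: (A-λI) row 1 is [0, 2], so an eigenvector is (-1, 0).
For λ=-1: (A-λI) row 1 is [2, 2], so an eigenvector is (-1, 1).
General solution: C_1e^(t)(-1,0) + C_2e^(-t)(-1,1).
Applying u(0)=3, v(0)=-3 gives C_1=0, C_2=-3.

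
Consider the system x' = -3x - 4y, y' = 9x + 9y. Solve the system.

x(t) = 2c_1e^(3t) + 2c_2te^(3t) - c_2e^(3t), y(t) = -3c_1e^(3t) - 3c_2te^(3t) + c_2e^(3t)

Coefficient matrix A = [[-3, -4], [9, 9]].
Characteristic polynomial det(A - λI) = λ^2 - 6λ + 9 = 0.
Single eigenvalue λ = 3 with algebraic multiplicity 2.
Eigenvector v = (2,-3); generalized eigenvector w with (A-λI)w=v is (-1,1).
General solution: e^(3t)[c_1·v + c_2·(t·v + w)].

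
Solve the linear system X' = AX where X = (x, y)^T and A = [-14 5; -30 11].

x(t) = -K_1e^(-4t) + K_2e^(t), y(t) = -2K_1e^(-4t) + 3K_2e^(t)

Coefficient matrix A = [[-14, 5], [-30, 11]].
Characteristic polynomial det(A - λI) = λ^2 + 3λ - 4 = 0.
Eigenvalues λ = -4, 1.
For λ=-4: (A-λI) row 1 is [-10, 5], so an eigenvector is (-1, -2).
For λ=1: (A-λI) row 1 is [-15, 5], so an eigenvector is (1, 3).
General solution: K_1e^(-4t)(-1,-2) + K_2e^(t)(1,3).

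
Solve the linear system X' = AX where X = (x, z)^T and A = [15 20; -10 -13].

x(t) = -3c_1e^(t)sin(2t) + c_1e^(t)cos(2t) + c_2e^(t)sin(2t) + 3c_2e^(t)cos(2t), z(t) = 2c_1e^(t)sin(2t) - c_1e^(t)cos(2t) - c_2e^(t)sin(2t) - 2c_2e^(t)cos(2t)

Coefficient matrix A = [[15, 20], [-10, -13]].
Characteristic polynomial det(A - λI) = λ^2 - 2λ + 5 = 0.
Eigenvalues λ = 1 ± 2i (complex conjugate pair).
For λ=1+2i: an eigenvector is (1,-1) - i(-3,2) = (1 + 3i, -1 - 2i).
A real fundamental pair from Re and Im of e^((1+2i)t)v: X_1 = e^(t)(cos(2t)·(1,-1) + sin(2t)·(-3,2)), X_2 = e^(t)(sin(2t)·(1,-1) - cos(2t)·(-3,2)).
General solution: c_1X_1 + c_2X_2.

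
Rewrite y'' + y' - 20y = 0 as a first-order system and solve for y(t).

Let x_1 = y, x_2 = y'. Then x_1' = x_2 and x_2' = 20x_1 - x_2.
A = [[0,1],[20,-1]]; det(A-λI) = λ^2 + λ - 20.
Eigenvalues λ = 4, -5 with eigenvectors (1,4), (1,-5).

y(t) = c_1e^(4t) + c_2e^(-5t)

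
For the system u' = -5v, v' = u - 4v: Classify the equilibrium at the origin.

stable spiral

A = [[0,-5],[1,-4]]; det(A-λI) = λ^2 + 4λ + 5.
λ = -2 ± i: negative real part.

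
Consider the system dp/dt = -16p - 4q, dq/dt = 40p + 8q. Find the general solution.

Coefficient matrix A = [[-16, -4], [40, 8]].
Characteristic polynomial det(A - λI) = λ^2 + 8λ + 32 = 0.
Eigenvalues λ = -4 ± 4i (complex conjugate pair).
For λ=-4+4i: an eigenvector is (0,-1) - i(1,-3) = (0 - i, -1 + 3i).
A real fundamental pair from Re and Im of e^((-4+4i)t)v: X_1 = e^(-4t)(cos(4t)·(0,-1) + sin(4t)·(1,-3)), X_2 = e^(-4t)(sin(4t)·(0,-1) - cos(4t)·(1,-3)).
General solution: K_1X_1 + K_2X_2.

p(t) = K_1e^(-4t)sin(4t) - K_2e^(-4t)cos(4t), q(t) = -3K_1e^(-4t)sin(4t) - K_1e^(-4t)cos(4t) - K_2e^(-4t)sin(4t) + 3K_2e^(-4t)cos(4t)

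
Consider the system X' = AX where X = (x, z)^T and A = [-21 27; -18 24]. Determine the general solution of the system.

x(t) = -C_1e^(6t) + 3C_2e^(-3t), z(t) = -C_1e^(6t) + 2C_2e^(-3t)

Coefficient matrix A = [[-21, 27], [-18, 24]].
Characteristic polynomial det(A - λI) = λ^2 - 3λ - 18 = 0.
Eigenvalues λ = 6, -3.
For λ=6: (A-λI) row 1 is [-27, 27], so an eigenvector is (-1, -1).
For λ=-3: (A-λI) row 1 is [-18, 27], so an eigenvector is (3, 2).
General solution: C_1e^(6t)(-1,-1) + C_2e^(-3t)(3,2).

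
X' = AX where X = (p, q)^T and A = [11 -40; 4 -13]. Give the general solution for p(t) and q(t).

p(t) = C_1e^(-t)sin(4t) - 3C_1e^(-t)cos(4t) - 3C_2e^(-t)sin(4t) - C_2e^(-t)cos(4t), q(t) = -C_1e^(-t)cos(4t) - C_2e^(-t)sin(4t)

Coefficient matrix A = [[11, -40], [4, -13]].
Characteristic polynomial det(A - λI) = λ^2 + 2λ + 17 = 0.
Eigenvalues λ = -1 ± 4i (complex conjugate pair).
For λ=-1+4i: an eigenvector is (-3,-1) - i(1,0) = (-3 - i, -1).
A real fundamental pair from Re and Im of e^((-1+4i)t)v: X_1 = e^(-t)(cos(4t)·(-3,-1) + sin(4t)·(1,0)), X_2 = e^(-t)(sin(4t)·(-3,-1) - cos(4t)·(1,0)).
General solution: C_1X_1 + C_2X_2.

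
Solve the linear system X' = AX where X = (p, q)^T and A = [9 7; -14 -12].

Coefficient matrix A = [[9, 7], [-14, -12]].
Characteristic polynomial det(A - λI) = λ^2 + 3λ - 10 = 0.
Eigenvalues λ = 2, -5.
For λ=2: (A-λI) row 1 is [7, 7], so an eigenvector is (-1, 1).
For λ=-5: (A-λI) row 1 is [14, 7], so an eigenvector is (1, -2).
General solution: C_1e^(2t)(-1,1) + C_2e^(-5t)(1,-2).

p(t) = -C_1e^(2t) + C_2e^(-5t), q(t) = C_1e^(2t) - 2C_2e^(-5t)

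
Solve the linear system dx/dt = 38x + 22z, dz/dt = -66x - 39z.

Coefficient matrix A = [[38, 22], [-66, -39]].
Characteristic polynomial det(A - λI) = λ^2 + λ - 30 = 0.
Eigenvalues λ = -6, 5.
For λ=-6: (A-λI) row 1 is [44, 22], so an eigenvector is (1, -2).
For λ=5: (A-λI) row 1 is [33, 22], so an eigenvector is (2, -3).
General solution: c_1e^(-6t)(1,-2) + c_2e^(5t)(2,-3).

x(t) = c_1e^(-6t) + 2c_2e^(5t), z(t) = -2c_1e^(-6t) - 3c_2e^(5t)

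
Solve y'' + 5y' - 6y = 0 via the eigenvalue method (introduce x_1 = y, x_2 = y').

y(t) = c_1e^(t) + c_2e^(-6t)

Let x_1 = y, x_2 = y'. Then x_1' = x_2 and x_2' = 6x_1 - 5x_2.
A = [[0,1],[6,-5]]; det(A-λI) = λ^2 + 5λ - 6.
Eigenvalues λ = 1, -6 with eigenvectors (1,1), (1,-6).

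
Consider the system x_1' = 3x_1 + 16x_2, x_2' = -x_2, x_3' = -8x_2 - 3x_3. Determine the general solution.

x_1(t) = C_1e^(3t) - 4C_2e^(-t), x_2(t) = C_2e^(-t), x_3(t) = -4C_2e^(-t) + C_3e^(-3t)

Coefficient matrix A = [[3, 16, 0], [0, -1, 0], [0, -8, -3]].
det(A - λI) = 0 gives eigenvalues λ = 3, -1, -3.
For λ=3: eigenvector (1,0,0).
For λ=-1: eigenvector (-4,1,-4).
For λ=-3: eigenvector (0,0,1).
General solution: C_1e^(3t)(1,0,0) + C_2e^(-t)(-4,1,-4) + C_3e^(-3t)(0,0,1).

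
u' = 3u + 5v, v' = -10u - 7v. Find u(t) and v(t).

u(t) = -K_1e^(-2t)sin(5t) + K_2e^(-2t)cos(5t), v(t) = K_1e^(-2t)sin(5t) - K_1e^(-2t)cos(5t) - K_2e^(-2t)sin(5t) - K_2e^(-2t)cos(5t)

Coefficient matrix A = [[3, 5], [-10, -7]].
Characteristic polynomial det(A - λI) = λ^2 + 4λ + 29 = 0.
Eigenvalues λ = -2 ± 5i (complex conjugate pair).
For λ=-2+5i: an eigenvector is (0,-1) - i(-1,1) = (0 + i, -1 - i).
A real fundamental pair from Re and Im of e^((-2+5i)t)v: X_1 = e^(-2t)(cos(5t)·(0,-1) + sin(5t)·(-1,1)), X_2 = e^(-2t)(sin(5t)·(0,-1) - cos(5t)·(-1,1)).
General solution: K_1X_1 + K_2X_2.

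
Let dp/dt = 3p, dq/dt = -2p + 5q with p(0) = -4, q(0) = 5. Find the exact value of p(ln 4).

-256

A = [[3,0],[-2,5]]; eigenvalues λ = 3, 5.
Eigenvectors: (1,1) for λ=3, (0,-1) for λ=5.
From the initial condition, c_1 = -4, c_2 = -9.
p(ln 4) = (-4)(4^3)(1) + (-9)(4^5)(0) = -256.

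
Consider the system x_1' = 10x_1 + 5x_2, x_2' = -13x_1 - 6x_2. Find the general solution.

x_1(t) = 2K_1e^(2t)sin(t) - K_1e^(2t)cos(t) - K_2e^(2t)sin(t) - 2K_2e^(2t)cos(t), x_2(t) = -3K_1e^(2t)sin(t) + 2K_1e^(2t)cos(t) + 2K_2e^(2t)sin(t) + 3K_2e^(2t)cos(t)

Coefficient matrix A = [[10, 5], [-13, -6]].
Characteristic polynomial det(A - λI) = λ^2 - 4λ + 5 = 0.
Eigenvalues λ = 2 ± i (complex conjugate pair).
For λ=2+i: an eigenvector is (-1,2) - i(2,-3) = (-1 - 2i, 2 + 3i).
A real fundamental pair from Re and Im of e^((2+i)t)v: X_1 = e^(2t)(cos(t)·(-1,2) + sin(t)·(2,-3)), X_2 = e^(2t)(sin(t)·(-1,2) - cos(t)·(2,-3)).
General solution: K_1X_1 + K_2X_2.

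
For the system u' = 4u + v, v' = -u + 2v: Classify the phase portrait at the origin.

unstable improper node

A = [[4,1],[-1,2]]; det(A-λI) = λ^2 - 6λ + 9.
repeated λ = 3 with a single eigenvector.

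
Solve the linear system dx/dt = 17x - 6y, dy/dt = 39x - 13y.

x(t) = c_1e^(2t)sin(3t) + c_1e^(2t)cos(3t) + c_2e^(2t)sin(3t) - c_2e^(2t)cos(3t), y(t) = 3c_1e^(2t)sin(3t) + 2c_1e^(2t)cos(3t) + 2c_2e^(2t)sin(3t) - 3c_2e^(2t)cos(3t)

Coefficient matrix A = [[17, -6], [39, -13]].
Characteristic polynomial det(A - λI) = λ^2 - 4λ + 13 = 0.
Eigenvalues λ = 2 ± 3i (complex conjugate pair).
For λ=2+3i: an eigenvector is (1,2) - i(1,3) = (1 - i, 2 - 3i).
A real fundamental pair from Re and Im of e^((2+3i)t)v: X_1 = e^(2t)(cos(3t)·(1,2) + sin(3t)·(1,3)), X_2 = e^(2t)(sin(3t)·(1,2) - cos(3t)·(1,3)).
General solution: c_1X_1 + c_2X_2.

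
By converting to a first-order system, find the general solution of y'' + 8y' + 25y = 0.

Let x_1 = y, x_2 = y'. Then x_1' = x_2 and x_2' = -25x_1 - 8x_2.
A = [[0,1],[-25,-8]]; det(A-λI) = λ^2 + 8λ + 25.
Eigenvalues λ = -4 ± 3i.

y(t) = K_1e^(-4t)cos(3t) + K_2e^(-4t)sin(3t)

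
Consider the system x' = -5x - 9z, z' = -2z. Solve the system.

Coefficient matrix A = [[-5, -9], [0, -2]].
Characteristic polynomial det(A - λI) = λ^2 + 7λ + 10 = 0.
Eigenvalues λ = -2, -5.
For λ=-2: (A-λI) row 1 is [-3, -9], so an eigenvector is (-3, 1).
For λ=-5: (A-λI) row 1 is [0, -9], so an eigenvector is (1, 0).
General solution: K_1e^(-2t)(-3,1) + K_2e^(-5t)(1,0).

x(t) = -3K_1e^(-2t) + K_2e^(-5t), z(t) = K_1e^(-2t)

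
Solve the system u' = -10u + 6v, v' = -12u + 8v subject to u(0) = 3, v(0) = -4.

Coefficient matrix A = [[-10, 6], [-12, 8]].
Characteristic polynomial det(A - λI) = λ^2 + 2λ - 8 = 0.
Eigenvalues λ = -4, 2.
For λ=-4: (A-λI) row 1 is [-6, 6], so an eigenvector is (1, 1).
For λ=2: (A-λI) row 1 is [-12, 6], so an eigenvector is (1, 2).
General solution: C_1e^(-4t)(1,1) + C_2e^(2t)(1,2).
Applying u(0)=3, v(0)=-4 gives C_1=10, C_2=-7.

u(t) = -7e^(2t) + 10e^(-4t), v(t) = -14e^(2t) + 10e^(-4t)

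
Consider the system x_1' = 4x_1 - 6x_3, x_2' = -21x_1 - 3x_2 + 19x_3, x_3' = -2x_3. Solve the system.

Coefficient matrix A = [[4, 0, -6], [-21, -3, 19], [0, 0, -2]].
det(A - λI) = 0 gives eigenvalues λ = 4, -2, -3.
For λ=4: eigenvector (-1,3,0).
For λ=-2: eigenvector (1,-2,1).
For λ=-3: eigenvector (0,-1,0).
General solution: c_1e^(4t)(-1,3,0) + c_2e^(-2t)(1,-2,1) + c_3e^(-3t)(0,-1,0).

x_1(t) = -c_1e^(4t) + c_2e^(-2t), x_2(t) = 3c_1e^(4t) - 2c_2e^(-2t) - c_3e^(-3t), x_3(t) = c_2e^(-2t)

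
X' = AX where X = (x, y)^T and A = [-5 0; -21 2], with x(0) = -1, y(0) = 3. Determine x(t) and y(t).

Coefficient matrix A = [[-5, 0], [-21, 2]].
Characteristic polynomial det(A - λI) = λ^2 + 3λ - 10 = 0.
Eigenvalues λ = -5, 2.
For λ=-5: (A-λI) row 2 is [-21, 7], so an eigenvector is (-1, -3).
For λ=2: (A-λI) row 1 is [-7, 0], so an eigenvector is (0, 1).
General solution: K_1e^(-5t)(-1,-3) + K_2e^(2t)(0,1).
Applying x(0)=-1, y(0)=3 gives K_1=1, K_2=6.

x(t) = -e^(-5t), y(t) = 6e^(2t) - 3e^(-5t)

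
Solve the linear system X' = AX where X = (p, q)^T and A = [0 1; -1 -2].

p(t) = -K_1e^(-t) - K_2te^(-t) - 3K_2e^(-t), q(t) = K_1e^(-t) + K_2te^(-t) + 2K_2e^(-t)

Coefficient matrix A = [[0, 1], [-1, -2]].
Characteristic polynomial det(A - λI) = λ^2 + 2λ + 1 = 0.
Single eigenvalue λ = -1 with algebraic multiplicity 2.
Eigenvector v = (-1,1); generalized eigenvector w with (A-λI)w=v is (-3,2).
General solution: e^(-t)[K_1·v + K_2·(t·v + w)].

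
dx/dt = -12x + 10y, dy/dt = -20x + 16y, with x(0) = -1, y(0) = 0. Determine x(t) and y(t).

Coefficient matrix A = [[-12, 10], [-20, 16]].
Characteristic polynomial det(A - λI) = λ^2 - 4λ + 8 = 0.
Eigenvalues λ = 2 ± 2i (complex conjugate pair).
For λ=2+2i: an eigenvector is (1,1) - i(-2,-3) = (1 + 2i, 1 + 3i).
A real fundamental pair from Re and Im of e^((2+2i)t)v: X_1 = e^(2t)(cos(2t)·(1,1) + sin(2t)·(-2,-3)), X_2 = e^(2t)(sin(2t)·(1,1) - cos(2t)·(-2,-3)).
General solution: c_1X_1 + c_2X_2.
Applying x(0)=-1, y(0)=0 gives c_1=-3, c_2=1.

x(t) = 7e^(2t)sin(2t) - e^(2t)cos(2t), y(t) = 10e^(2t)sin(2t)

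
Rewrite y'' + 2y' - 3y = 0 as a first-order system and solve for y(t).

y(t) = C_1e^(-3t) + C_2e^(t)

Let x_1 = y, x_2 = y'. Then x_1' = x_2 and x_2' = 3x_1 - 2x_2.
A = [[0,1],[3,-2]]; det(A-λI) = λ^2 + 2λ - 3.
Eigenvalues λ = -3, 1 with eigenvectors (1,-3), (1,1).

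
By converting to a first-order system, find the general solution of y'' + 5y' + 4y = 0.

Let x_1 = y, x_2 = y'. Then x_1' = x_2 and x_2' = -4x_1 - 5x_2.
A = [[0,1],[-4,-5]]; det(A-λI) = λ^2 + 5λ + 4.
Eigenvalues λ = -4, -1 with eigenvectors (1,-4), (1,-1).

y(t) = C_1e^(-4t) + C_2e^(-t)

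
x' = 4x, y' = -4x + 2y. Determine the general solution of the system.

Coefficient matrix A = [[4, 0], [-4, 2]].
Characteristic polynomial det(A - λI) = λ^2 - 6λ + 8 = 0.
Eigenvalues λ = 4, 2.
For λ=4: (A-λI) row 2 is [-4, -2], so an eigenvector is (1, -2).
For λ=2: (A-λI) row 1 is [2, 0], so an eigenvector is (0, 1).
General solution: C_1e^(4t)(1,-2) + C_2e^(2t)(0,1).

x(t) = C_1e^(4t), y(t) = -2C_1e^(4t) + C_2e^(2t)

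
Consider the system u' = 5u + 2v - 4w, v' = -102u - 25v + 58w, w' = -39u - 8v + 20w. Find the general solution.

u(t) = c_1e^(-3t) + c_2e^(-t), v(t) = -2c_1e^(-3t) + 3c_2e^(-t) + 2c_3e^(4t), w(t) = c_1e^(-3t) + 3c_2e^(-t) + c_3e^(4t)

Coefficient matrix A = [[5, 2, -4], [-102, -25, 58], [-39, -8, 20]].
det(A - λI) = 0 gives eigenvalues λ = -3, -1, 4.
For λ=-3: eigenvector (1,-2,1).
For λ=-1: eigenvector (1,3,3).
For λ=4: eigenvector (0,2,1).
General solution: c_1e^(-3t)(1,-2,1) + c_2e^(-t)(1,3,3) + c_3e^(4t)(0,2,1).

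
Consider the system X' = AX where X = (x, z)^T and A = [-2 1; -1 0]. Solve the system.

Coefficient matrix A = [[-2, 1], [-1, 0]].
Characteristic polynomial det(A - λI) = λ^2 + 2λ + 1 = 0.
Single eigenvalue λ = -1 with algebraic multiplicity 2.
Eigenvector v = (1,1); generalized eigenvector w with (A-λI)w=v is (2,3).
General solution: e^(-t)[c_1·v + c_2·(t·v + w)].

x(t) = c_1e^(-t) + c_2te^(-t) + 2c_2e^(-t), z(t) = c_1e^(-t) + c_2te^(-t) + 3c_2e^(-t)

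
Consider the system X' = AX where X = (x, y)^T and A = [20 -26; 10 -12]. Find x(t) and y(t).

x(t) = -2c_1e^(4t)sin(2t) + 3c_1e^(4t)cos(2t) + 3c_2e^(4t)sin(2t) + 2c_2e^(4t)cos(2t), y(t) = -c_1e^(4t)sin(2t) + 2c_1e^(4t)cos(2t) + 2c_2e^(4t)sin(2t) + c_2e^(4t)cos(2t)

Coefficient matrix A = [[20, -26], [10, -12]].
Characteristic polynomial det(A - λI) = λ^2 - 8λ + 20 = 0.
Eigenvalues λ = 4 ± 2i (complex conjugate pair).
For λ=4+2i: an eigenvector is (3,2) - i(-2,-1) = (3 + 2i, 2 + i).
A real fundamental pair from Re and Im of e^((4+2i)t)v: X_1 = e^(4t)(cos(2t)·(3,2) + sin(2t)·(-2,-1)), X_2 = e^(4t)(sin(2t)·(3,2) - cos(2t)·(-2,-1)).
General solution: c_1X_1 + c_2X_2.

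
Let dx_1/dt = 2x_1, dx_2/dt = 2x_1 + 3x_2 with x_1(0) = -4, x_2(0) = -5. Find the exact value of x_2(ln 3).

-279

A = [[2,0],[2,3]]; eigenvalues λ = 2, 3.
Eigenvectors: (1,-2) for λ=2, (0,-1) for λ=3.
From the initial condition, c_1 = -4, c_2 = 13.
x_2(ln 3) = (-4)(3^2)(-2) + (13)(3^3)(-1) = -279.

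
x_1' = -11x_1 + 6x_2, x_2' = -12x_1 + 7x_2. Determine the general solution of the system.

Coefficient matrix A = [[-11, 6], [-12, 7]].
Characteristic polynomial det(A - λI) = λ^2 + 4λ - 5 = 0.
Eigenvalues λ = -5, 1.
For λ=-5: (A-λI) row 1 is [-6, 6], so an eigenvector is (1, 1).
For λ=1: (A-λI) row 1 is [-12, 6], so an eigenvector is (-1, -2).
General solution: K_1e^(-5t)(1,1) + K_2e^(t)(-1,-2).

x_1(t) = K_1e^(-5t) - K_2e^(t), x_2(t) = K_1e^(-5t) - 2K_2e^(t)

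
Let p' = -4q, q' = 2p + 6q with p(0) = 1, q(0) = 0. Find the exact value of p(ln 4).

-224

A = [[0,-4],[2,6]]; eigenvalues λ = 2, 4.
Eigenvectors: (-2,1) for λ=2, (1,-1) for λ=4.
From the initial condition, c_1 = -1, c_2 = -1.
p(ln 4) = (-1)(4^2)(-2) + (-1)(4^4)(1) = -224.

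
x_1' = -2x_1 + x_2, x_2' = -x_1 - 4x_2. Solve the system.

Coefficient matrix A = [[-2, 1], [-1, -4]].
Characteristic polynomial det(A - λI) = λ^2 + 6λ + 9 = 0.
Single eigenvalue λ = -3 with algebraic multiplicity 2.
Eigenvector v = (-1,1); generalized eigenvector w with (A-λI)w=v is (2,-3).
General solution: e^(-3t)[K_1·v + K_2·(t·v + w)].

x_1(t) = -K_1e^(-3t) - K_2te^(-3t) + 2K_2e^(-3t), x_2(t) = K_1e^(-3t) + K_2te^(-3t) - 3K_2e^(-3t)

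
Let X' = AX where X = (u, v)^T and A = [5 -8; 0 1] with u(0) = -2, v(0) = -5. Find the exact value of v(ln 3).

-15

A = [[5,-8],[0,1]]; eigenvalues λ = 1, 5.
Eigenvectors: (-2,-1) for λ=1, (1,0) for λ=5.
From the initial condition, c_1 = 5, c_2 = 8.
v(ln 3) = (5)(3^1)(-1) + (8)(3^5)(0) = -15.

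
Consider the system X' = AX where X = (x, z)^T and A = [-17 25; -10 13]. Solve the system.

Coefficient matrix A = [[-17, 25], [-10, 13]].
Characteristic polynomial det(A - λI) = λ^2 + 4λ + 29 = 0.
Eigenvalues λ = -2 ± 5i (complex conjugate pair).
For λ=-2+5i: an eigenvector is (1,1) - i(2,1) = (1 - 2i, 1 - i).
A real fundamental pair from Re and Im of e^((-2+5i)t)v: X_1 = e^(-2t)(cos(5t)·(1,1) + sin(5t)·(2,1)), X_2 = e^(-2t)(sin(5t)·(1,1) - cos(5t)·(2,1)).
General solution: C_1X_1 + C_2X_2.

x(t) = 2C_1e^(-2t)sin(5t) + C_1e^(-2t)cos(5t) + C_2e^(-2t)sin(5t) - 2C_2e^(-2t)cos(5t), z(t) = C_1e^(-2t)sin(5t) + C_1e^(-2t)cos(5t) + C_2e^(-2t)sin(5t) - C_2e^(-2t)cos(5t)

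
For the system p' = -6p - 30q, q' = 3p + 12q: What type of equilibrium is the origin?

unstable spiral

A = [[-6,-30],[3,12]]; det(A-λI) = λ^2 - 6λ + 18.
λ = 3 ± 3i: positive real part.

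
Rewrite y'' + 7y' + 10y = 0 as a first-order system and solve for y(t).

y(t) = C_1e^(-2t) + C_2e^(-5t)

Let x_1 = y, x_2 = y'. Then x_1' = x_2 and x_2' = -10x_1 - 7x_2.
A = [[0,1],[-10,-7]]; det(A-λI) = λ^2 + 7λ + 10.
Eigenvalues λ = -2, -5 with eigenvectors (1,-2), (1,-5).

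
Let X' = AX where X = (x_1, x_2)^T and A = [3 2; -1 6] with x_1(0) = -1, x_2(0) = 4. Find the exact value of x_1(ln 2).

A = [[3,2],[-1,6]]; eigenvalues λ = 4, 5.
Eigenvectors: (2,1) for λ=4, (1,1) for λ=5.
From the initial condition, c_1 = -5, c_2 = 9.
x_1(ln 2) = (-5)(2^4)(2) + (9)(2^5)(1) = 128.

128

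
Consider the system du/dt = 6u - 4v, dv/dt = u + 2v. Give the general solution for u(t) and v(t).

Coefficient matrix A = [[6, -4], [1, 2]].
Characteristic polynomial det(A - λI) = λ^2 - 8λ + 16 = 0.
Single eigenvalue λ = 4 with algebraic multiplicity 2.
Eigenvector v = (2,1); generalized eigenvector w with (A-λI)w=v is (-1,-1).
General solution: e^(4t)[c_1·v + c_2·(t·v + w)].

u(t) = 2c_1e^(4t) + 2c_2te^(4t) - c_2e^(4t), v(t) = c_1e^(4t) + c_2te^(4t) - c_2e^(4t)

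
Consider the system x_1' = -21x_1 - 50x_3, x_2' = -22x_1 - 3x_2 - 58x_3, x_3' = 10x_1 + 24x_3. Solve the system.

x_1(t) = 5c_1e^(-t) - 2c_3e^(4t), x_2(t) = 3c_1e^(-t) + c_2e^(-3t) - 2c_3e^(4t), x_3(t) = -2c_1e^(-t) + c_3e^(4t)

Coefficient matrix A = [[-21, 0, -50], [-22, -3, -58], [10, 0, 24]].
det(A - λI) = 0 gives eigenvalues λ = -1, -3, 4.
For λ=-1: eigenvector (5,3,-2).
For λ=-3: eigenvector (0,1,0).
For λ=4: eigenvector (-2,-2,1).
General solution: c_1e^(-t)(5,3,-2) + c_2e^(-3t)(0,1,0) + c_3e^(4t)(-2,-2,1).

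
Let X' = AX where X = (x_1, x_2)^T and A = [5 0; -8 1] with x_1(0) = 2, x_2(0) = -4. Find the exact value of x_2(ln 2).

-128

A = [[5,0],[-8,1]]; eigenvalues λ = 1, 5.
Eigenvectors: (0,-1) for λ=1, (1,-2) for λ=5.
From the initial condition, c_1 = 0, c_2 = 2.
x_2(ln 2) = (0)(2^1)(-1) + (2)(2^5)(-2) = -128.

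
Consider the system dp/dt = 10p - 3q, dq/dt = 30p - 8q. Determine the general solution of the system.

Coefficient matrix A = [[10, -3], [30, -8]].
Characteristic polynomial det(A - λI) = λ^2 - 2λ + 10 = 0.
Eigenvalues λ = 1 ± 3i (complex conjugate pair).
For λ=1+3i: an eigenvector is (0,1) - i(-1,-3) = (0 + i, 1 + 3i).
A real fundamental pair from Re and Im of e^((1+3i)t)v: X_1 = e^(t)(cos(3t)·(0,1) + sin(3t)·(-1,-3)), X_2 = e^(t)(sin(3t)·(0,1) - cos(3t)·(-1,-3)).
General solution: c_1X_1 + c_2X_2.

p(t) = -c_1e^(t)sin(3t) + c_2e^(t)cos(3t), q(t) = -3c_1e^(t)sin(3t) + c_1e^(t)cos(3t) + c_2e^(t)sin(3t) + 3c_2e^(t)cos(3t)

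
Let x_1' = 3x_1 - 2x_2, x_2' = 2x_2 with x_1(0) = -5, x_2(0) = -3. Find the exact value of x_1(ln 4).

-32

A = [[3,-2],[0,2]]; eigenvalues λ = 3, 2.
Eigenvectors: (1,0) for λ=3, (2,1) for λ=2.
From the initial condition, c_1 = 1, c_2 = -3.
x_1(ln 4) = (1)(4^3)(1) + (-3)(4^2)(2) = -32.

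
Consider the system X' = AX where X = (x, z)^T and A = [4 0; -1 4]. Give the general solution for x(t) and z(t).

Coefficient matrix A = [[4, 0], [-1, 4]].
Characteristic polynomial det(A - λI) = λ^2 - 8λ + 16 = 0.
Single eigenvalue λ = 4 with algebraic multiplicity 2.
Eigenvector v = (0,-1); generalized eigenvector w with (A-λI)w=v is (1,1).
General solution: e^(4t)[C_1·v + C_2·(t·v + w)].

x(t) = C_2e^(4t), z(t) = -C_1e^(4t) - C_2te^(4t) + C_2e^(4t)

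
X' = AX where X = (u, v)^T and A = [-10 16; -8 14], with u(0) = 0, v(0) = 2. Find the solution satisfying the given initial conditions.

u(t) = 4e^(6t) - 4e^(-2t), v(t) = 4e^(6t) - 2e^(-2t)

Coefficient matrix A = [[-10, 16], [-8, 14]].
Characteristic polynomial det(A - λI) = λ^2 - 4λ - 12 = 0.
Eigenvalues λ = -2, 6.
For λ=-2: (A-λI) row 1 is [-8, 16], so an eigenvector is (-2, -1).
For λ=6: (A-λI) row 1 is [-16, 16], so an eigenvector is (1, 1).
General solution: K_1e^(-2t)(-2,-1) + K_2e^(6t)(1,1).
Applying u(0)=0, v(0)=2 gives K_1=2, K_2=4.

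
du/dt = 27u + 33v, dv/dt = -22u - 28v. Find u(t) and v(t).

Coefficient matrix A = [[27, 33], [-22, -28]].
Characteristic polynomial det(A - λI) = λ^2 + λ - 30 = 0.
Eigenvalues λ = -6, 5.
For λ=-6: (A-λI) row 1 is [33, 33], so an eigenvector is (1, -1).
For λ=5: (A-λI) row 1 is [22, 33], so an eigenvector is (-3, 2).
General solution: C_1e^(-6t)(1,-1) + C_2e^(5t)(-3,2).

u(t) = C_1e^(-6t) - 3C_2e^(5t), v(t) = -C_1e^(-6t) + 2C_2e^(5t)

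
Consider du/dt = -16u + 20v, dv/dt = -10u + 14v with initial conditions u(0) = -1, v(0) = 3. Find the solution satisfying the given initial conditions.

Coefficient matrix A = [[-16, 20], [-10, 14]].
Characteristic polynomial det(A - λI) = λ^2 + 2λ - 24 = 0.
Eigenvalues λ = -6, 4.
For λ=-6: (A-λI) row 1 is [-10, 20], so an eigenvector is (-2, -1).
For λ=4: (A-λI) row 1 is [-20, 20], so an eigenvector is (-1, -1).
General solution: C_1e^(-6t)(-2,-1) + C_2e^(4t)(-1,-1).
Applying u(0)=-1, v(0)=3 gives C_1=4, C_2=-7.

u(t) = 7e^(4t) - 8e^(-6t), v(t) = 7e^(4t) - 4e^(-6t)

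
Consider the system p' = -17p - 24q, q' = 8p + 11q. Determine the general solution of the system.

p(t) = -3K_1e^(-t) + 2K_2e^(-5t), q(t) = 2K_1e^(-t) - K_2e^(-5t)

Coefficient matrix A = [[-17, -24], [8, 11]].
Characteristic polynomial det(A - λI) = λ^2 + 6λ + 5 = 0.
Eigenvalues λ = -1, -5.
For λ=-1: (A-λI) row 1 is [-16, -24], so an eigenvector is (-3, 2).
For λ=-5: (A-λI) row 1 is [-12, -24], so an eigenvector is (2, -1).
General solution: K_1e^(-t)(-3,2) + K_2e^(-5t)(2,-1).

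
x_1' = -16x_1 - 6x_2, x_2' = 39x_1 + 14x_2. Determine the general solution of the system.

x_1(t) = c_1e^(-t)sin(3t) - c_1e^(-t)cos(3t) - c_2e^(-t)sin(3t) - c_2e^(-t)cos(3t), x_2(t) = -3c_1e^(-t)sin(3t) + 2c_1e^(-t)cos(3t) + 2c_2e^(-t)sin(3t) + 3c_2e^(-t)cos(3t)

Coefficient matrix A = [[-16, -6], [39, 14]].
Characteristic polynomial det(A - λI) = λ^2 + 2λ + 10 = 0.
Eigenvalues λ = -1 ± 3i (complex conjugate pair).
For λ=-1+3i: an eigenvector is (-1,2) - i(1,-3) = (-1 - i, 2 + 3i).
A real fundamental pair from Re and Im of e^((-1+3i)t)v: X_1 = e^(-t)(cos(3t)·(-1,2) + sin(3t)·(1,-3)), X_2 = e^(-t)(sin(3t)·(-1,2) - cos(3t)·(1,-3)).
General solution: c_1X_1 + c_2X_2.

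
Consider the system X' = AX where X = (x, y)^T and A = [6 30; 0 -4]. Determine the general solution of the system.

Coefficient matrix A = [[6, 30], [0, -4]].
Characteristic polynomial det(A - λI) = λ^2 - 2λ - 24 = 0.
Eigenvalues λ = 6, -4.
For λ=6: (A-λI) row 1 is [0, 30], so an eigenvector is (1, 0).
For λ=-4: (A-λI) row 1 is [10, 30], so an eigenvector is (-3, 1).
General solution: C_1e^(6t)(1,0) + C_2e^(-4t)(-3,1).

x(t) = C_1e^(6t) - 3C_2e^(-4t), y(t) = C_2e^(-4t)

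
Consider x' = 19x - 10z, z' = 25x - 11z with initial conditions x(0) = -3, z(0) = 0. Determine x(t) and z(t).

x(t) = -9e^(4t)sin(5t) - 3e^(4t)cos(5t), z(t) = -15e^(4t)sin(5t)

Coefficient matrix A = [[19, -10], [25, -11]].
Characteristic polynomial det(A - λI) = λ^2 - 8λ + 41 = 0.
Eigenvalues λ = 4 ± 5i (complex conjugate pair).
For λ=4+5i: an eigenvector is (1,2) - i(-1,-1) = (1 + i, 2 + i).
A real fundamental pair from Re and Im of e^((4+5i)t)v: X_1 = e^(4t)(cos(5t)·(1,2) + sin(5t)·(-1,-1)), X_2 = e^(4t)(sin(5t)·(1,2) - cos(5t)·(-1,-1)).
General solution: K_1X_1 + K_2X_2.
Applying x(0)=-3, z(0)=0 gives K_1=3, K_2=-6.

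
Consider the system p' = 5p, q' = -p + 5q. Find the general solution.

p(t) = -c_2e^(5t), q(t) = c_1e^(5t) + c_2te^(5t) + 2c_2e^(5t)

Coefficient matrix A = [[5, 0], [-1, 5]].
Characteristic polynomial det(A - λI) = λ^2 - 10λ + 25 = 0.
Single eigenvalue λ = 5 with algebraic multiplicity 2.
Eigenvector v = (0,1); generalized eigenvector w with (A-λI)w=v is (-1,2).
General solution: e^(5t)[c_1·v + c_2·(t·v + w)].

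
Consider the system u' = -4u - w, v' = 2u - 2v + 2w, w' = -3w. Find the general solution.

Coefficient matrix A = [[-4, 0, -1], [2, -2, 2], [0, 0, -3]].
det(A - λI) = 0 gives eigenvalues λ = -4, -2, -3.
For λ=-4: eigenvector (1,-1,0).
For λ=-2: eigenvector (0,1,0).
For λ=-3: eigenvector (-1,0,1).
General solution: C_1e^(-4t)(1,-1,0) + C_2e^(-2t)(0,1,0) + C_3e^(-3t)(-1,0,1).

u(t) = C_1e^(-4t) - C_3e^(-3t), v(t) = -C_1e^(-4t) + C_2e^(-2t), w(t) = C_3e^(-3t)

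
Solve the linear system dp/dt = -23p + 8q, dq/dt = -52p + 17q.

p(t) = -C_1e^(-3t)sin(4t) + C_1e^(-3t)cos(4t) + C_2e^(-3t)sin(4t) + C_2e^(-3t)cos(4t), q(t) = -3C_1e^(-3t)sin(4t) + 2C_1e^(-3t)cos(4t) + 2C_2e^(-3t)sin(4t) + 3C_2e^(-3t)cos(4t)

Coefficient matrix A = [[-23, 8], [-52, 17]].
Characteristic polynomial det(A - λI) = λ^2 + 6λ + 25 = 0.
Eigenvalues λ = -3 ± 4i (complex conjugate pair).
For λ=-3+4i: an eigenvector is (1,2) - i(-1,-3) = (1 + i, 2 + 3i).
A real fundamental pair from Re and Im of e^((-3+4i)t)v: X_1 = e^(-3t)(cos(4t)·(1,2) + sin(4t)·(-1,-3)), X_2 = e^(-3t)(sin(4t)·(1,2) - cos(4t)·(-1,-3)).
General solution: C_1X_1 + C_2X_2.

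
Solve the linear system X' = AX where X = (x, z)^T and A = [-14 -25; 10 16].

Coefficient matrix A = [[-14, -25], [10, 16]].
Characteristic polynomial det(A - λI) = λ^2 - 2λ + 26 = 0.
Eigenvalues λ = 1 ± 5i (complex conjugate pair).
For λ=1+5i: an eigenvector is (-1,1) - i(-2,1) = (-1 + 2i, 1 - i).
A real fundamental pair from Re and Im of e^((1+5i)t)v: X_1 = e^(t)(cos(5t)·(-1,1) + sin(5t)·(-2,1)), X_2 = e^(t)(sin(5t)·(-1,1) - cos(5t)·(-2,1)).
General solution: K_1X_1 + K_2X_2.

x(t) = -2K_1e^(t)sin(5t) - K_1e^(t)cos(5t) - K_2e^(t)sin(5t) + 2K_2e^(t)cos(5t), z(t) = K_1e^(t)sin(5t) + K_1e^(t)cos(5t) + K_2e^(t)sin(5t) - K_2e^(t)cos(5t)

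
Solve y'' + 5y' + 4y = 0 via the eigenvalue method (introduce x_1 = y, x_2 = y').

y(t) = c_1e^(-4t) + c_2e^(-t)

Let x_1 = y, x_2 = y'. Then x_1' = x_2 and x_2' = -4x_1 - 5x_2.
A = [[0,1],[-4,-5]]; det(A-λI) = λ^2 + 5λ + 4.
Eigenvalues λ = -4, -1 with eigenvectors (1,-4), (1,-1).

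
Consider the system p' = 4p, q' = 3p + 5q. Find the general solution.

Coefficient matrix A = [[4, 0], [3, 5]].
Characteristic polynomial det(A - λI) = λ^2 - 9λ + 20 = 0.
Eigenvalues λ = 5, 4.
For λ=5: (A-λI) row 1 is [-1, 0], so an eigenvector is (0, -1).
For λ=4: (A-λI) row 2 is [3, 1], so an eigenvector is (-1, 3).
General solution: K_1e^(5t)(0,-1) + K_2e^(4t)(-1,3).

p(t) = -K_2e^(4t), q(t) = -K_1e^(5t) + 3K_2e^(4t)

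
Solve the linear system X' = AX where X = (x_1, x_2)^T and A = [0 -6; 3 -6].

x_1(t) = -K_1e^(-3t)sin(3t) + K_1e^(-3t)cos(3t) + K_2e^(-3t)sin(3t) + K_2e^(-3t)cos(3t), x_2(t) = K_1e^(-3t)cos(3t) + K_2e^(-3t)sin(3t)

Coefficient matrix A = [[0, -6], [3, -6]].
Characteristic polynomial det(A - λI) = λ^2 + 6λ + 18 = 0.
Eigenvalues λ = -3 ± 3i (complex conjugate pair).
For λ=-3+3i: an eigenvector is (1,1) - i(-1,0) = (1 + i, 1).
A real fundamental pair from Re and Im of e^((-3+3i)t)v: X_1 = e^(-3t)(cos(3t)·(1,1) + sin(3t)·(-1,0)), X_2 = e^(-3t)(sin(3t)·(1,1) - cos(3t)·(-1,0)).
General solution: K_1X_1 + K_2X_2.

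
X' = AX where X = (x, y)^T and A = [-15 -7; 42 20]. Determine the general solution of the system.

Coefficient matrix A = [[-15, -7], [42, 20]].
Characteristic polynomial det(A - λI) = λ^2 - 5λ - 6 = 0.
Eigenvalues λ = -1, 6.
For λ=-1: (A-λI) row 1 is [-14, -7], so an eigenvector is (1, -2).
For λ=6: (A-λI) row 1 is [-21, -7], so an eigenvector is (-1, 3).
General solution: K_1e^(-t)(1,-2) + K_2e^(6t)(-1,3).

x(t) = K_1e^(-t) - K_2e^(6t), y(t) = -2K_1e^(-t) + 3K_2e^(6t)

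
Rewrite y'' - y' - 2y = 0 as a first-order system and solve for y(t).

y(t) = C_1e^(-t) + C_2e^(2t)

Let x_1 = y, x_2 = y'. Then x_1' = x_2 and x_2' = 2x_1 + x_2.
A = [[0,1],[2,1]]; det(A-λI) = λ^2 - λ - 2.
Eigenvalues λ = -1, 2 with eigenvectors (1,-1), (1,2).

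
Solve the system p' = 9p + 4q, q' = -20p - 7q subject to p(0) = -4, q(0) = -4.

p(t) = -12e^(t)sin(4t) - 4e^(t)cos(4t), q(t) = 28e^(t)sin(4t) - 4e^(t)cos(4t)

Coefficient matrix A = [[9, 4], [-20, -7]].
Characteristic polynomial det(A - λI) = λ^2 - 2λ + 17 = 0.
Eigenvalues λ = 1 ± 4i (complex conjugate pair).
For λ=1+4i: an eigenvector is (-1,2) - i(0,1) = (-1, 2 - i).
A real fundamental pair from Re and Im of e^((1+4i)t)v: X_1 = e^(t)(cos(4t)·(-1,2) + sin(4t)·(0,1)), X_2 = e^(t)(sin(4t)·(-1,2) - cos(4t)·(0,1)).
General solution: C_1X_1 + C_2X_2.
Applying p(0)=-4, q(0)=-4 gives C_1=4, C_2=12.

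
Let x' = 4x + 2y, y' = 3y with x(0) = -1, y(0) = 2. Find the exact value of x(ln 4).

A = [[4,2],[0,3]]; eigenvalues λ = 3, 4.
Eigenvectors: (-2,1) for λ=3, (-1,0) for λ=4.
From the initial condition, c_1 = 2, c_2 = -3.
x(ln 4) = (2)(4^3)(-2) + (-3)(4^4)(-1) = 512.

512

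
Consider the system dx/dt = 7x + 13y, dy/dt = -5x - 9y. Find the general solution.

Coefficient matrix A = [[7, 13], [-5, -9]].
Characteristic polynomial det(A - λI) = λ^2 + 2λ + 2 = 0.
Eigenvalues λ = -1 ± i (complex conjugate pair).
For λ=-1+i: an eigenvector is (2,-1) - i(3,-2) = (2 - 3i, -1 + 2i).
A real fundamental pair from Re and Im of e^((-1+i)t)v: X_1 = e^(-t)(cos(t)·(2,-1) + sin(t)·(3,-2)), X_2 = e^(-t)(sin(t)·(2,-1) - cos(t)·(3,-2)).
General solution: c_1X_1 + c_2X_2.

x(t) = 3c_1e^(-t)sin(t) + 2c_1e^(-t)cos(t) + 2c_2e^(-t)sin(t) - 3c_2e^(-t)cos(t), y(t) = -2c_1e^(-t)sin(t) - c_1e^(-t)cos(t) - c_2e^(-t)sin(t) + 2c_2e^(-t)cos(t)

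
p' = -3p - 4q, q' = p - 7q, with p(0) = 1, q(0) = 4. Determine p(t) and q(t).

Coefficient matrix A = [[-3, -4], [1, -7]].
Characteristic polynomial det(A - λI) = λ^2 + 10λ + 25 = 0.
Single eigenvalue λ = -5 with algebraic multiplicity 2.
Eigenvector v = (-2,-1); generalized eigenvector w with (A-λI)w=v is (-3,-1).
General solution: e^(-5t)[K_1·v + K_2·(t·v + w)].
Applying p(0)=1, q(0)=4 gives K_1=-11, K_2=7.

p(t) = -14te^(-5t) + e^(-5t), q(t) = -7te^(-5t) + 4e^(-5t)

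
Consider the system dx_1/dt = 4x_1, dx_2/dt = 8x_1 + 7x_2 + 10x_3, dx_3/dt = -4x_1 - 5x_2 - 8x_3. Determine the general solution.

x_1(t) = c_1e^(4t), x_2(t) = 4c_1e^(4t) + c_2e^(-3t) + 2c_3e^(2t), x_3(t) = -2c_1e^(4t) - c_2e^(-3t) - c_3e^(2t)

Coefficient matrix A = [[4, 0, 0], [8, 7, 10], [-4, -5, -8]].
det(A - λI) = 0 gives eigenvalues λ = 4, -3, 2.
For λ=4: eigenvector (1,4,-2).
For λ=-3: eigenvector (0,1,-1).
For λ=2: eigenvector (0,2,-1).
General solution: c_1e^(4t)(1,4,-2) + c_2e^(-3t)(0,1,-1) + c_3e^(2t)(0,2,-1).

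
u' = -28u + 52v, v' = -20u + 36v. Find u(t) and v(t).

u(t) = 3c_1e^(4t)sin(4t) - 2c_1e^(4t)cos(4t) - 2c_2e^(4t)sin(4t) - 3c_2e^(4t)cos(4t), v(t) = 2c_1e^(4t)sin(4t) - c_1e^(4t)cos(4t) - c_2e^(4t)sin(4t) - 2c_2e^(4t)cos(4t)

Coefficient matrix A = [[-28, 52], [-20, 36]].
Characteristic polynomial det(A - λI) = λ^2 - 8λ + 32 = 0.
Eigenvalues λ = 4 ± 4i (complex conjugate pair).
For λ=4+4i: an eigenvector is (-2,-1) - i(3,2) = (-2 - 3i, -1 - 2i).
A real fundamental pair from Re and Im of e^((4+4i)t)v: X_1 = e^(4t)(cos(4t)·(-2,-1) + sin(4t)·(3,2)), X_2 = e^(4t)(sin(4t)·(-2,-1) - cos(4t)·(3,2)).
General solution: c_1X_1 + c_2X_2.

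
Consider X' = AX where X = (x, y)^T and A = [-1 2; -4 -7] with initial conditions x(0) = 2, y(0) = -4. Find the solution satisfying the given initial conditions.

Coefficient matrix A = [[-1, 2], [-4, -7]].
Characteristic polynomial det(A - λI) = λ^2 + 8λ + 15 = 0.
Eigenvalues λ = -3, -5.
For λ=-3: (A-λI) row 1 is [2, 2], so an eigenvector is (1, -1).
For λ=-5: (A-λI) row 1 is [4, 2], so an eigenvector is (-1, 2).
General solution: c_1e^(-3t)(1,-1) + c_2e^(-5t)(-1,2).
Applying x(0)=2, y(0)=-4 gives c_1=0, c_2=-2.

x(t) = 2e^(-5t), y(t) = -4e^(-5t)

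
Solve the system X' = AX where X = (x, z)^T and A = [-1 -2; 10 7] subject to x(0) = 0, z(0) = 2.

Coefficient matrix A = [[-1, -2], [10, 7]].
Characteristic polynomial det(A - λI) = λ^2 - 6λ + 13 = 0.
Eigenvalues λ = 3 ± 2i (complex conjugate pair).
For λ=3+2i: an eigenvector is (-1,2) - i(0,-1) = (-1, 2 + i).
A real fundamental pair from Re and Im of e^((3+2i)t)v: X_1 = e^(3t)(cos(2t)·(-1,2) + sin(2t)·(0,-1)), X_2 = e^(3t)(sin(2t)·(-1,2) - cos(2t)·(0,-1)).
General solution: c_1X_1 + c_2X_2.
Applying x(0)=0, z(0)=2 gives c_1=0, c_2=2.

x(t) = -2e^(3t)sin(2t), z(t) = 4e^(3t)sin(2t) + 2e^(3t)cos(2t)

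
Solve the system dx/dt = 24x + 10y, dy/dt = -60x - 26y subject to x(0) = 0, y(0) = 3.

Coefficient matrix A = [[24, 10], [-60, -26]].
Characteristic polynomial det(A - λI) = λ^2 + 2λ - 24 = 0.
Eigenvalues λ = 4, -6.
For λ=4: (A-λI) row 1 is [20, 10], so an eigenvector is (1, -2).
For λ=-6: (A-λI) row 1 is [30, 10], so an eigenvector is (1, -3).
General solution: c_1e^(4t)(1,-2) + c_2e^(-6t)(1,-3).
Applying x(0)=0, y(0)=3 gives c_1=3, c_2=-3.

x(t) = 3e^(4t) - 3e^(-6t), y(t) = -6e^(4t) + 9e^(-6t)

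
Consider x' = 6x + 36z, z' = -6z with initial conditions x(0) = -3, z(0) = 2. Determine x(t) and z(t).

Coefficient matrix A = [[6, 36], [0, -6]].
Characteristic polynomial det(A - λI) = λ^2 - 36 = 0.
Eigenvalues λ = 6, -6.
For λ=6: (A-λI) row 1 is [0, 36], so an eigenvector is (-1, 0).
For λ=-6: (A-λI) row 1 is [12, 36], so an eigenvector is (3, -1).
General solution: C_1e^(6t)(-1,0) + C_2e^(-6t)(3,-1).
Applying x(0)=-3, z(0)=2 gives C_1=-3, C_2=-2.

x(t) = 3e^(6t) - 6e^(-6t), z(t) = 2e^(-6t)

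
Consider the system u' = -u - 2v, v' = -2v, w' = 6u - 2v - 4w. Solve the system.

Coefficient matrix A = [[-1, -2, 0], [0, -2, 0], [6, -2, -4]].
det(A - λI) = 0 gives eigenvalues λ = -1, -4, -2.
For λ=-1: eigenvector (1,0,2).
For λ=-4: eigenvector (0,0,1).
For λ=-2: eigenvector (2,1,5).
General solution: c_1e^(-t)(1,0,2) + c_2e^(-4t)(0,0,1) + c_3e^(-2t)(2,1,5).

u(t) = c_1e^(-t) + 2c_3e^(-2t), v(t) = c_3e^(-2t), w(t) = 2c_1e^(-t) + c_2e^(-4t) + 5c_3e^(-2t)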